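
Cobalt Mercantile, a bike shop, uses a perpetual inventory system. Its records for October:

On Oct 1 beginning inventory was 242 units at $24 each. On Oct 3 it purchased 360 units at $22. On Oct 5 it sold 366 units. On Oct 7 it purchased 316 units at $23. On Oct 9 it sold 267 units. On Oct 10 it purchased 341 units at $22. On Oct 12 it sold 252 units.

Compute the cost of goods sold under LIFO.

Oct 5, 366 sold [LIFO — newest first]: 360 @ $22 + 6 @ $24 = $8,064
Oct 9, 267 sold [LIFO — newest first]: 267 @ $23 = $6,141
Oct 12, 252 sold [LIFO — newest first]: 252 @ $22 = $5,544
Total COGS = $8,064 + $6,141 + $5,544 = $19,749
Ending inventory: 236 @ $24 + 49 @ $23 + 89 @ $22 = $8,749
Check: goods available $28,498 = COGS $19,749 + ending $8,749

COGS = $19,749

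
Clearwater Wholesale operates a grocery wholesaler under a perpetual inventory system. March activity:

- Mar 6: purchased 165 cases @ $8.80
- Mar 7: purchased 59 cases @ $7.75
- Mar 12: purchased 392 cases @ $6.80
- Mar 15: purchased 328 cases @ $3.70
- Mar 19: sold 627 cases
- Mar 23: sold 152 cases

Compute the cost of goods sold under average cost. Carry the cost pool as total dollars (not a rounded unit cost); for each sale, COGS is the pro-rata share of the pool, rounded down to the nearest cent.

After Mar 6: 165 on hand, pool $1,452.00 (≈ $8.8000 each)
After Mar 7: 224 on hand, pool $1,909.25 (≈ $8.5234 each)
After Mar 12: 616 on hand, pool $4,574.85 (≈ $7.4267 each)
After Mar 15: 944 on hand, pool $5,788.45 (≈ $6.1318 each)
Mar 19, sell 627: 627/944 × $5,788.45 → $3,844.65
Mar 23, sell 152: 152/317 × $1,943.80 → $932.04
Total COGS = $3,844.65 + $932.04 = $4,776.69
Ending inventory (cost pool remaining) = $1,011.76

COGS = $4,776.69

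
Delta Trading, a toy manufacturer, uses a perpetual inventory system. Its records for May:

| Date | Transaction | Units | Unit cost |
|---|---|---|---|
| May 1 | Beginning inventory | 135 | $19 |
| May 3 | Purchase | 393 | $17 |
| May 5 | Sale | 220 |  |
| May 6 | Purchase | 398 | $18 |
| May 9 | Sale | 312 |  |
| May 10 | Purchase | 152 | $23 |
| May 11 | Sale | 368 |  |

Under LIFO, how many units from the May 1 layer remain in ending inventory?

135

May 5, 220 sold [LIFO — newest first]: 220 @ $17 = $3,740
May 9, 312 sold [LIFO — newest first]: 312 @ $18 = $5,616
May 11, 368 sold [LIFO — newest first]: 152 @ $23 + 86 @ $18 + 130 @ $17 = $7,254
Total COGS = $3,740 + $5,616 + $7,254 = $16,610
Ending inventory: 135 @ $19 + 43 @ $17 = $3,296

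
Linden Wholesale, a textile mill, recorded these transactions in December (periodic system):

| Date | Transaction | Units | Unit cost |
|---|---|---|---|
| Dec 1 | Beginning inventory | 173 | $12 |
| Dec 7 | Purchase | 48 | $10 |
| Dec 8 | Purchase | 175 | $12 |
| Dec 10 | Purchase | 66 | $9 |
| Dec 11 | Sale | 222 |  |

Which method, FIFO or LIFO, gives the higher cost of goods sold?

FIFO

FIFO COGS: 173 @ $12 + 48 @ $10 + 1 @ $12 = $2,568
LIFO COGS: 66 @ $9 + 156 @ $12 = $2,466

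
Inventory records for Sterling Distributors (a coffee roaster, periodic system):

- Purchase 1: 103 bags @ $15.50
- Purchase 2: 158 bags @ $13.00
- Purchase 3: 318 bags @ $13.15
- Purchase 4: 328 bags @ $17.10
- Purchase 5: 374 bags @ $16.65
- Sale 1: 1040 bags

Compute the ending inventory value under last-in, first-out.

Ending inventory = $3,390.50

Sale 1 (1040) [LIFO — newest first]: 374 @ $16.65 + 328 @ $17.10 + 318 @ $13.15 + 20 @ $13.00 = $16,277.60
Ending inventory: 103 @ $15.50 + 138 @ $13.00 = $3,390.50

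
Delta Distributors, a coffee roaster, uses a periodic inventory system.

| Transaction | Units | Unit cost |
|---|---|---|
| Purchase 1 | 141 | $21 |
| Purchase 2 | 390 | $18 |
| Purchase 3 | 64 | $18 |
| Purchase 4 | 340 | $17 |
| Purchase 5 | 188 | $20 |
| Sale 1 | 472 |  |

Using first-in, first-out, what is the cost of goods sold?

Sale 1 (472) [FIFO — oldest first]: 141 @ $21 + 331 @ $18 = $8,919
Ending inventory: 59 @ $18 + 64 @ $18 + 340 @ $17 + 188 @ $20 = $11,754
Check: goods available $20,673 = COGS $8,919 + ending $11,754

COGS = $8,919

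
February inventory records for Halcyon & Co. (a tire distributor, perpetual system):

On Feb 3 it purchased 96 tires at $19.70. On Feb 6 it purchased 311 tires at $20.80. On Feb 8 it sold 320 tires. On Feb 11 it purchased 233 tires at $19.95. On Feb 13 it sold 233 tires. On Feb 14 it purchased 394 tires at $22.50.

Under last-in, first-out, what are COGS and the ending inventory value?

COGS = $11,294.45; ending inventory = $10,578.90

Feb 8, 320 sold [LIFO — newest first]: 311 @ $20.80 + 9 @ $19.70 = $6,646.10
Feb 13, 233 sold [LIFO — newest first]: 233 @ $19.95 = $4,648.35
Total COGS = $6,646.10 + $4,648.35 = $11,294.45
Ending inventory: 87 @ $19.70 + 394 @ $22.50 = $10,578.90
Check: goods available $21,873.35 = COGS $11,294.45 + ending $10,578.90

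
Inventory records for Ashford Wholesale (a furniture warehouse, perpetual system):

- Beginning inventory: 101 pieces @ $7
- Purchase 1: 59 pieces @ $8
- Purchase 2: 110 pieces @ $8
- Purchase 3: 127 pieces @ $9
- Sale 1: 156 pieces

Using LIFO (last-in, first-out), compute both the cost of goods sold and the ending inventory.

COGS = $1,375; ending inventory = $1,827

Sale 1 (156) [LIFO — newest first]: 127 @ $9 + 29 @ $8 = $1,375
Ending inventory: 101 @ $7 + 59 @ $8 + 81 @ $8 = $1,827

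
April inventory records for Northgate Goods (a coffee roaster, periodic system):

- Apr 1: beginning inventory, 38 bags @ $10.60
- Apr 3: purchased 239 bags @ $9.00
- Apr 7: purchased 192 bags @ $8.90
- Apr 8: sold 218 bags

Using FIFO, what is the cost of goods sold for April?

Apr 8, 218 sold [FIFO — oldest first]: 38 @ $10.60 + 180 @ $9.00 = $2,022.80
Ending inventory: 59 @ $9.00 + 192 @ $8.90 = $2,239.80
Check: goods available $4,262.60 = COGS $2,022.80 + ending $2,239.80

COGS = $2,022.80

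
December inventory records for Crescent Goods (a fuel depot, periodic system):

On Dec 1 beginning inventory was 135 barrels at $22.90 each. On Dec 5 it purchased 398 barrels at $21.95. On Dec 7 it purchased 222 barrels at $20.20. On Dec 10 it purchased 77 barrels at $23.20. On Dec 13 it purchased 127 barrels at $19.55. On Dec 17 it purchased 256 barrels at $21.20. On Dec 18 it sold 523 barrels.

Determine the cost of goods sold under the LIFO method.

COGS = $10,969.05

Dec 18, 523 sold [LIFO — newest first]: 256 @ $21.20 + 127 @ $19.55 + 77 @ $23.20 + 63 @ $20.20 = $10,969.05
Ending inventory: 135 @ $22.90 + 398 @ $21.95 + 159 @ $20.20 = $15,039.40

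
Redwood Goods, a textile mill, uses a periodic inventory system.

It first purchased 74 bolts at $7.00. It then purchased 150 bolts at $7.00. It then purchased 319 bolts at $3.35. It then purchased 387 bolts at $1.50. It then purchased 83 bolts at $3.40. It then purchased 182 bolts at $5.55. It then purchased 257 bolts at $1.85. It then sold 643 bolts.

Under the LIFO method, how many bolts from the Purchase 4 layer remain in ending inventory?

266

Sale 1 (643) [LIFO — newest first]: 257 @ $1.85 + 182 @ $5.55 + 83 @ $3.40 + 121 @ $1.50 = $1,949.25
Ending inventory: 74 @ $7.00 + 150 @ $7.00 + 319 @ $3.35 + 266 @ $1.50 = $3,035.65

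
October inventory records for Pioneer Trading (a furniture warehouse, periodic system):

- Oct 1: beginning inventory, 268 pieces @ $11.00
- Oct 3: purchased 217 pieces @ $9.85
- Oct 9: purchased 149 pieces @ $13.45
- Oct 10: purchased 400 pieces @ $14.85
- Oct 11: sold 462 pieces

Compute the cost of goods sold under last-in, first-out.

COGS = $6,773.90

Oct 11, 462 sold [LIFO — newest first]: 400 @ $14.85 + 62 @ $13.45 = $6,773.90
Ending inventory: 268 @ $11.00 + 217 @ $9.85 + 87 @ $13.45 = $6,255.60
Check: goods available $13,029.50 = COGS $6,773.90 + ending $6,255.60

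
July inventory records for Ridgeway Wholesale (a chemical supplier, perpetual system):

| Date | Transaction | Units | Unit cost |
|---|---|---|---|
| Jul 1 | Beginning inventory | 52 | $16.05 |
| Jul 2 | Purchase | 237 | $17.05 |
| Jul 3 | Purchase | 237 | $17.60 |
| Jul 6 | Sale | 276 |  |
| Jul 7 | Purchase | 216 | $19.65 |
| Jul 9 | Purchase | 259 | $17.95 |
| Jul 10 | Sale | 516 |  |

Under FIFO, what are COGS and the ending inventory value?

COGS = $14,188.55; ending inventory = $3,751.55

Jul 6, 276 sold [FIFO — oldest first]: 52 @ $16.05 + 224 @ $17.05 = $4,653.80
Jul 10, 516 sold [FIFO — oldest first]: 13 @ $17.05 + 237 @ $17.60 + 216 @ $19.65 + 50 @ $17.95 = $9,534.75
Total COGS = $4,653.80 + $9,534.75 = $14,188.55
Ending inventory: 209 @ $17.95 = $3,751.55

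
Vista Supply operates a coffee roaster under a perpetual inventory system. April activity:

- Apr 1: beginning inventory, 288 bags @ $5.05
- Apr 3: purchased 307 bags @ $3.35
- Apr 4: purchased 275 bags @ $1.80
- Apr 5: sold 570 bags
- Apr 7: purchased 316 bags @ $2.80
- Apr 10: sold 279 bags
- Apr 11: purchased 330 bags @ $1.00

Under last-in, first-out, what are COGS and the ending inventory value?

Apr 5, 570 sold [LIFO — newest first]: 275 @ $1.80 + 295 @ $3.35 = $1,483.25
Apr 10, 279 sold [LIFO — newest first]: 279 @ $2.80 = $781.20
Total COGS = $1,483.25 + $781.20 = $2,264.45
Ending inventory: 288 @ $5.05 + 12 @ $3.35 + 37 @ $2.80 + 330 @ $1.00 = $1,928.20
Check: goods available $4,192.65 = COGS $2,264.45 + ending $1,928.20

COGS = $2,264.45; ending inventory = $1,928.20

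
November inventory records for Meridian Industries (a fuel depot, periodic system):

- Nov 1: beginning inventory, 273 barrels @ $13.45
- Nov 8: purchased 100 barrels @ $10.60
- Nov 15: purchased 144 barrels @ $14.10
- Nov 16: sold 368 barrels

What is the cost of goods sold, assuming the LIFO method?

Nov 16, 368 sold [LIFO — newest first]: 144 @ $14.10 + 100 @ $10.60 + 124 @ $13.45 = $4,758.20
Ending inventory: 149 @ $13.45 = $2,004.05

COGS = $4,758.20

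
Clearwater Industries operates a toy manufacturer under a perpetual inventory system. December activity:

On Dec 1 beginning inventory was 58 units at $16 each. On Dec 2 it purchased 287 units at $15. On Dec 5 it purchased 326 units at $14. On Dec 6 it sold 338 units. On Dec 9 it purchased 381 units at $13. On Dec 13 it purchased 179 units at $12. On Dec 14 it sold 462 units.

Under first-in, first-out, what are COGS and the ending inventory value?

COGS = $11,474; ending inventory = $5,424

Dec 6, 338 sold [FIFO — oldest first]: 58 @ $16 + 280 @ $15 = $5,128
Dec 14, 462 sold [FIFO — oldest first]: 7 @ $15 + 326 @ $14 + 129 @ $13 = $6,346
Total COGS = $5,128 + $6,346 = $11,474
Ending inventory: 252 @ $13 + 179 @ $12 = $5,424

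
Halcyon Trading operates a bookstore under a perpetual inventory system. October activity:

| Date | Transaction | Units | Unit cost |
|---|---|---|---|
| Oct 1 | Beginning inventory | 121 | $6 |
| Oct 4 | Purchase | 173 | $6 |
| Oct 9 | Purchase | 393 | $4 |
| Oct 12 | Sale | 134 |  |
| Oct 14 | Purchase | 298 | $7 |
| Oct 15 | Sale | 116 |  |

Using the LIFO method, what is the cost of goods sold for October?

Oct 12, 134 sold [LIFO — newest first]: 134 @ $4 = $536
Oct 15, 116 sold [LIFO — newest first]: 116 @ $7 = $812
Total COGS = $536 + $812 = $1,348
Ending inventory: 121 @ $6 + 173 @ $6 + 259 @ $4 + 182 @ $7 = $4,074
Check: goods available $5,422 = COGS $1,348 + ending $4,074

COGS = $1,348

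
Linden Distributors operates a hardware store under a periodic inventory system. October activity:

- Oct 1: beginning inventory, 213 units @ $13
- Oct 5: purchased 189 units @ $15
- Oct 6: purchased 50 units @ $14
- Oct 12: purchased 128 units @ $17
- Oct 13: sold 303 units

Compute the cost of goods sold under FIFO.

COGS = $4,119

Oct 13, 303 sold [FIFO — oldest first]: 213 @ $13 + 90 @ $15 = $4,119
Ending inventory: 99 @ $15 + 50 @ $14 + 128 @ $17 = $4,361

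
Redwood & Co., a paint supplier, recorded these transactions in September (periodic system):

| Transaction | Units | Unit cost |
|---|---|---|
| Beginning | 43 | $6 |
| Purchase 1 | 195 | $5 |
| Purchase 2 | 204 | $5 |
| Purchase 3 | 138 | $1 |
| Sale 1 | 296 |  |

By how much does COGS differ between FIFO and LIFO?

$595

FIFO COGS: 43 @ $6 + 195 @ $5 + 58 @ $5 = $1,523
LIFO COGS: 138 @ $1 + 158 @ $5 = $928
Difference = |$1,523 − $928| = $595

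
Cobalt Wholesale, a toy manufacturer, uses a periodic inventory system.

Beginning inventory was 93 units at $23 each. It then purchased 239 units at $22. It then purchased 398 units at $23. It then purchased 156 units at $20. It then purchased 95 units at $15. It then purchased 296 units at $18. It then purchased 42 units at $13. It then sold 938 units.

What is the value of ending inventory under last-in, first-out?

Ending inventory = $8,524

Sale 1 (938) [LIFO — newest first]: 42 @ $13 + 296 @ $18 + 95 @ $15 + 156 @ $20 + 349 @ $23 = $18,446
Ending inventory: 93 @ $23 + 239 @ $22 + 49 @ $23 = $8,524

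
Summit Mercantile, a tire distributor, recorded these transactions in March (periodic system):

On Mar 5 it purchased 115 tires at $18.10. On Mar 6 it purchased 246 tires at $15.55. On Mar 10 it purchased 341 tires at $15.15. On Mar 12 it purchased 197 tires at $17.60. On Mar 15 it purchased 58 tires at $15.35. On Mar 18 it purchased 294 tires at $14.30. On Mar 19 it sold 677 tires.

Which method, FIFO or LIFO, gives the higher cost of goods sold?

FIFO

FIFO COGS: 115 @ $18.10 + 246 @ $15.55 + 316 @ $15.15 = $10,694.20
LIFO COGS: 294 @ $14.30 + 58 @ $15.35 + 197 @ $17.60 + 128 @ $15.15 = $10,500.90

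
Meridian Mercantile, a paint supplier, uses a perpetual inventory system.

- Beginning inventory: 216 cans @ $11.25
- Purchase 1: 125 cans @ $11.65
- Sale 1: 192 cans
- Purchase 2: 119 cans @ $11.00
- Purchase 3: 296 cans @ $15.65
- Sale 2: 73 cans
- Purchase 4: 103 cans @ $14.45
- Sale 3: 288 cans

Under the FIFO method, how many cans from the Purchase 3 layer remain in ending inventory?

203

Sale 1 (192) [FIFO — oldest first]: 192 @ $11.25 = $2,160.00
Sale 2 (73) [FIFO — oldest first]: 24 @ $11.25 + 49 @ $11.65 = $840.85
Sale 3 (288) [FIFO — oldest first]: 76 @ $11.65 + 119 @ $11.00 + 93 @ $15.65 = $3,649.85
Total COGS = $2,160.00 + $840.85 + $3,649.85 = $6,650.70
Ending inventory: 203 @ $15.65 + 103 @ $14.45 = $4,665.30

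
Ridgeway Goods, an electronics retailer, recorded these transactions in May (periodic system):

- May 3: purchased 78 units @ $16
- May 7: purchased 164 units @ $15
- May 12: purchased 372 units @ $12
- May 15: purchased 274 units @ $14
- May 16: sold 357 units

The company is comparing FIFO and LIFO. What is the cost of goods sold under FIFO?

FIFO COGS: 78 @ $16 + 164 @ $15 + 115 @ $12 = $5,088
LIFO COGS: 274 @ $14 + 83 @ $12 = $4,832

COGS = $5,088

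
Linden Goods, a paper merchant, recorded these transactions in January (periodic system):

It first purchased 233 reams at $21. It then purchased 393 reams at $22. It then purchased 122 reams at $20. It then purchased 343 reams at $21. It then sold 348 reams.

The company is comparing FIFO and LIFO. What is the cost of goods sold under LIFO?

COGS = $7,303

FIFO COGS: 233 @ $21 + 115 @ $22 = $7,423
LIFO COGS: 343 @ $21 + 5 @ $20 = $7,303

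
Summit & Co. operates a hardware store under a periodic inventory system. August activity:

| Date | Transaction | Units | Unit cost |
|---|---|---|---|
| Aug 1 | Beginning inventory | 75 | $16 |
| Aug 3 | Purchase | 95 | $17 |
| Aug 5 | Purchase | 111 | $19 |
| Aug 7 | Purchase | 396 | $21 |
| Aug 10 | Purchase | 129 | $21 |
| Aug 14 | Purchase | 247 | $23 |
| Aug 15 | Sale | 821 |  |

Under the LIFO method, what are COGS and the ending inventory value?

Aug 15, 821 sold [LIFO — newest first]: 247 @ $23 + 129 @ $21 + 396 @ $21 + 49 @ $19 = $17,637
Ending inventory: 75 @ $16 + 95 @ $17 + 62 @ $19 = $3,993
Check: goods available $21,630 = COGS $17,637 + ending $3,993

COGS = $17,637; ending inventory = $3,993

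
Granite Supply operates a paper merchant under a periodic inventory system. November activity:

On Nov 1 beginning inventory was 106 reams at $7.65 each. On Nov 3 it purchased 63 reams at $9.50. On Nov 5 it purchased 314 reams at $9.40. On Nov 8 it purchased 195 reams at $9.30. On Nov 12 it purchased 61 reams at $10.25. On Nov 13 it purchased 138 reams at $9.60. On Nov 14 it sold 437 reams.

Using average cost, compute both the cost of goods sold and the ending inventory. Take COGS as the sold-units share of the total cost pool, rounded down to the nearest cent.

COGS = $4,048.37; ending inventory = $4,076.18

Nov 14, sell 437: 437/877 × $8,124.55 → $4,048.37
Ending inventory (cost pool remaining) = $4,076.18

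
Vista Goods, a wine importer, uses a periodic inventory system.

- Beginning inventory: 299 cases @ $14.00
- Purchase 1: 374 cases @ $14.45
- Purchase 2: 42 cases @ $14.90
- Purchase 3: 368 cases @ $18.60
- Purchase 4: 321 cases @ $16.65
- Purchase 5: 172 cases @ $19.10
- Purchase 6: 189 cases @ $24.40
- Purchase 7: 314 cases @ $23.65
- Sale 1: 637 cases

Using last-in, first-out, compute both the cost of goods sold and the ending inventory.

Sale 1 (637) [LIFO — newest first]: 314 @ $23.65 + 189 @ $24.40 + 134 @ $19.10 = $14,597.10
Ending inventory: 299 @ $14.00 + 374 @ $14.45 + 42 @ $14.90 + 368 @ $18.60 + 321 @ $16.65 + 38 @ $19.10 = $23,131.35
Check: goods available $37,728.45 = COGS $14,597.10 + ending $23,131.35

COGS = $14,597.10; ending inventory = $23,131.35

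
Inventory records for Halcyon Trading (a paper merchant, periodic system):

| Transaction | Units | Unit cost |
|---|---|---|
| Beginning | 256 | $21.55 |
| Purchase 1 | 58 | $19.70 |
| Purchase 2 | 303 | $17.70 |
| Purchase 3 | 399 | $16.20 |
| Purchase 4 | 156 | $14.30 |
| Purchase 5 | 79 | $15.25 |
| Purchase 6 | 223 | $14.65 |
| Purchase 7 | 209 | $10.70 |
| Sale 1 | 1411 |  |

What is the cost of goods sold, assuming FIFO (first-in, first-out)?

COGS = $24,265.85

Sale 1 (1411) [FIFO — oldest first]: 256 @ $21.55 + 58 @ $19.70 + 303 @ $17.70 + 399 @ $16.20 + 156 @ $14.30 + 79 @ $15.25 + 160 @ $14.65 = $24,265.85
Ending inventory: 63 @ $14.65 + 209 @ $10.70 = $3,159.25
Check: goods available $27,425.10 = COGS $24,265.85 + ending $3,159.25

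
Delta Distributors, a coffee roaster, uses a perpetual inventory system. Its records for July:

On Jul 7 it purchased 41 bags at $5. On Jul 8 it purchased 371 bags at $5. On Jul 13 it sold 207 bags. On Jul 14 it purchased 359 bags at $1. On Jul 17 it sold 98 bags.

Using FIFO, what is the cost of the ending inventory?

Ending inventory = $894

Jul 13, 207 sold [FIFO — oldest first]: 41 @ $5 + 166 @ $5 = $1,035
Jul 17, 98 sold [FIFO — oldest first]: 98 @ $5 = $490
Total COGS = $1,035 + $490 = $1,525
Ending inventory: 107 @ $5 + 359 @ $1 = $894
Check: goods available $2,419 = COGS $1,525 + ending $894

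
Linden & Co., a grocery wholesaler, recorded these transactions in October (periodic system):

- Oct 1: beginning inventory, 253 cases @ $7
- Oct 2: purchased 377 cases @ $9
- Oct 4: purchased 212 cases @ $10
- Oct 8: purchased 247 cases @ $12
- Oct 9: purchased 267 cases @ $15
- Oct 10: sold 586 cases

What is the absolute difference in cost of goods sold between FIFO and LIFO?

FIFO COGS: 253 @ $7 + 333 @ $9 = $4,768
LIFO COGS: 267 @ $15 + 247 @ $12 + 72 @ $10 = $7,689
Difference = |$4,768 − $7,689| = $2,921

$2,921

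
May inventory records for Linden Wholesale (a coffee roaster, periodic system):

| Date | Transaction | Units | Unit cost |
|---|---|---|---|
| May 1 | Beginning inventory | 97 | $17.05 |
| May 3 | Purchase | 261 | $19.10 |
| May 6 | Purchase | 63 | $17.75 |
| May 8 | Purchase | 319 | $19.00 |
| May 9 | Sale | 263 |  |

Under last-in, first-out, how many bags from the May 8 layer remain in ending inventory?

56

May 9, 263 sold [LIFO — newest first]: 263 @ $19.00 = $4,997.00
Ending inventory: 97 @ $17.05 + 261 @ $19.10 + 63 @ $17.75 + 56 @ $19.00 = $8,821.20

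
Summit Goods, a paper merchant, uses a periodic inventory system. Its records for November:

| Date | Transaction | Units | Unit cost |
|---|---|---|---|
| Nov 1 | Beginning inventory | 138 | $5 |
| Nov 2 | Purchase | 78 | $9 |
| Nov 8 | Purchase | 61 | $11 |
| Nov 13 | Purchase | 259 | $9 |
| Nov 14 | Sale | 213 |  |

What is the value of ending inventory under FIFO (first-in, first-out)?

Ending inventory = $3,029

Nov 14, 213 sold [FIFO — oldest first]: 138 @ $5 + 75 @ $9 = $1,365
Ending inventory: 3 @ $9 + 61 @ $11 + 259 @ $9 = $3,029
Check: goods available $4,394 = COGS $1,365 + ending $3,029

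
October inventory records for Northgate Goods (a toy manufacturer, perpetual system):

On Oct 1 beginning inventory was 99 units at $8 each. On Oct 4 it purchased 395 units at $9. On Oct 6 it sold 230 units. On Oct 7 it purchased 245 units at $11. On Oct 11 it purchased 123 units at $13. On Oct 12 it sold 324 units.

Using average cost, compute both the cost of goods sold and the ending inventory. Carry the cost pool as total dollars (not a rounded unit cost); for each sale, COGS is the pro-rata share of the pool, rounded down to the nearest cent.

COGS = $5,416.21; ending inventory = $3,224.79

After Oct 1: 99 on hand, pool $792.00 (≈ $8.0000 each)
After Oct 4: 494 on hand, pool $4,347.00 (≈ $8.7996 each)
Oct 6, sell 230: 230/494 × $4,347.00 → $2,023.90
After Oct 7: 509 on hand, pool $5,018.10 (≈ $9.8587 each)
After Oct 11: 632 on hand, pool $6,617.10 (≈ $10.4701 each)
Oct 12, sell 324: 324/632 × $6,617.10 → $3,392.31
Total COGS = $2,023.90 + $3,392.31 = $5,416.21
Ending inventory (cost pool remaining) = $3,224.79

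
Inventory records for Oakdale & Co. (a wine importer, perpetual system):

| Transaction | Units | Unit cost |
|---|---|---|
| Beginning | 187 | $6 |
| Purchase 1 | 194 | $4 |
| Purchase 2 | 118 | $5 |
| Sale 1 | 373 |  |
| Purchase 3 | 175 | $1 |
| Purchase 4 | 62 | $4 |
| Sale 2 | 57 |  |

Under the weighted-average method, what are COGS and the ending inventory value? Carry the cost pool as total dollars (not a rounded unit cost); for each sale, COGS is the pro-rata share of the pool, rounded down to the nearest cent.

COGS = $2,024.83; ending inventory = $886.17

After Beginning: 187 on hand, pool $1,122.00 (≈ $6.0000 each)
After Purchase 1: 381 on hand, pool $1,898.00 (≈ $4.9816 each)
After Purchase 2: 499 on hand, pool $2,488.00 (≈ $4.9860 each)
Sale 1, sell 373: 373/499 × $2,488.00 → $1,859.76
After Purchase 3: 301 on hand, pool $803.24 (≈ $2.6686 each)
After Purchase 4: 363 on hand, pool $1,051.24 (≈ $2.8960 each)
Sale 2, sell 57: 57/363 × $1,051.24 → $165.07
Total COGS = $1,859.76 + $165.07 = $2,024.83
Ending inventory (cost pool remaining) = $886.17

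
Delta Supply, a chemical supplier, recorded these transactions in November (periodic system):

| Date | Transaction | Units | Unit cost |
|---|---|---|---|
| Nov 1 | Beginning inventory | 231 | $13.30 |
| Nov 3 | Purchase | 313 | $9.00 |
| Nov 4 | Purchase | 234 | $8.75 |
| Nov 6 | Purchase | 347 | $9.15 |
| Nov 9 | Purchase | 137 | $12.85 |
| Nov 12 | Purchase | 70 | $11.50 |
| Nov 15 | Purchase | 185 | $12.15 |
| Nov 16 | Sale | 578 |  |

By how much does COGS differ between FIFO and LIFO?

FIFO COGS: 231 @ $13.30 + 313 @ $9.00 + 34 @ $8.75 = $6,186.80
LIFO COGS: 185 @ $12.15 + 70 @ $11.50 + 137 @ $12.85 + 186 @ $9.15 = $6,515.10
Difference = |$6,186.80 − $6,515.10| = $328.30

$328.30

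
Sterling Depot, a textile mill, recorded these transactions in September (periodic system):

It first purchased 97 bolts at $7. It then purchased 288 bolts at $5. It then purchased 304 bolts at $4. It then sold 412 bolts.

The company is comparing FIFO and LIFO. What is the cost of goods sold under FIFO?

COGS = $2,227

FIFO COGS: 97 @ $7 + 288 @ $5 + 27 @ $4 = $2,227
LIFO COGS: 304 @ $4 + 108 @ $5 = $1,756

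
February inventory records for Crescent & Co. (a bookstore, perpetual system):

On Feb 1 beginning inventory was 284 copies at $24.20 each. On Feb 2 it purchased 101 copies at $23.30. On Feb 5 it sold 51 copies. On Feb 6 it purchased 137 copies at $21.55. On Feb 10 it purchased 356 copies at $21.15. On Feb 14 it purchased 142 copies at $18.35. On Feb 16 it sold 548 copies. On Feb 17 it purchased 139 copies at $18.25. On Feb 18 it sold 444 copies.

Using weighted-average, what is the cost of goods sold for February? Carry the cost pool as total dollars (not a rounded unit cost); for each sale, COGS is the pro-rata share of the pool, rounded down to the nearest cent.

COGS = $22,426.66

After Feb 1: 284 on hand, pool $6,872.80 (≈ $24.2000 each)
After Feb 2: 385 on hand, pool $9,226.10 (≈ $23.9639 each)
Feb 5, sell 51: 51/385 × $9,226.10 → $1,222.15
After Feb 6: 471 on hand, pool $10,956.30 (≈ $23.2618 each)
After Feb 10: 827 on hand, pool $18,485.70 (≈ $22.3527 each)
After Feb 14: 969 on hand, pool $21,091.40 (≈ $21.7662 each)
Feb 16, sell 548: 548/969 × $21,091.40 → $11,927.85
After Feb 17: 560 on hand, pool $11,700.30 (≈ $20.8934 each)
Feb 18, sell 444: 444/560 × $11,700.30 → $9,276.66
Total COGS = $1,222.15 + $11,927.85 + $9,276.66 = $22,426.66
Ending inventory (cost pool remaining) = $2,423.64
Check: goods available $24,850.30 = COGS $22,426.66 + ending $2,423.64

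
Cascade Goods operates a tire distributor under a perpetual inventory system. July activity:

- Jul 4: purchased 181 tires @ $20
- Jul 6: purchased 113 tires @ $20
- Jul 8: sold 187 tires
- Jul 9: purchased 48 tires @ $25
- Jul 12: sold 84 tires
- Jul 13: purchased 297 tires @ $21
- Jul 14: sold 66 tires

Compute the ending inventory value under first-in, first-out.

Ending inventory = $6,362

Jul 8, 187 sold [FIFO — oldest first]: 181 @ $20 + 6 @ $20 = $3,740
Jul 12, 84 sold [FIFO — oldest first]: 84 @ $20 = $1,680
Jul 14, 66 sold [FIFO — oldest first]: 23 @ $20 + 43 @ $25 = $1,535
Total COGS = $3,740 + $1,680 + $1,535 = $6,955
Ending inventory: 5 @ $25 + 297 @ $21 = $6,362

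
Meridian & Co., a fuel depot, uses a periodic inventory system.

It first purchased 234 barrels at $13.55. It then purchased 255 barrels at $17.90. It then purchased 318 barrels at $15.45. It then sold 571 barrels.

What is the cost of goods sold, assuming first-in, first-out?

COGS = $9,002.10

Sale 1 (571) [FIFO — oldest first]: 234 @ $13.55 + 255 @ $17.90 + 82 @ $15.45 = $9,002.10
Ending inventory: 236 @ $15.45 = $3,646.20
Check: goods available $12,648.30 = COGS $9,002.10 + ending $3,646.20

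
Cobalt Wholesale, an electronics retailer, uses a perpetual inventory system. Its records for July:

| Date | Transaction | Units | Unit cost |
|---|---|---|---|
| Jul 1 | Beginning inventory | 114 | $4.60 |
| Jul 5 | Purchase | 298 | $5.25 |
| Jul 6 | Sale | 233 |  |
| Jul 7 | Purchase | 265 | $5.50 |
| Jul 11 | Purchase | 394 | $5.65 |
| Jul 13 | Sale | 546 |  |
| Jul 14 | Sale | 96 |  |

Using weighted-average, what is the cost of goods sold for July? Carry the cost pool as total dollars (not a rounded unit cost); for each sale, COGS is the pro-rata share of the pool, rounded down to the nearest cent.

After Jul 1: 114 on hand, pool $524.40 (≈ $4.6000 each)
After Jul 5: 412 on hand, pool $2,088.90 (≈ $5.0701 each)
Jul 6, sell 233: 233/412 × $2,088.90 → $1,181.34
After Jul 7: 444 on hand, pool $2,365.06 (≈ $5.3267 each)
After Jul 11: 838 on hand, pool $4,591.16 (≈ $5.4787 each)
Jul 13, sell 546: 546/838 × $4,591.16 → $2,991.37
Jul 14, sell 96: 96/292 × $1,599.79 → $525.95
Total COGS = $1,181.34 + $2,991.37 + $525.95 = $4,698.66
Ending inventory (cost pool remaining) = $1,073.84

COGS = $4,698.66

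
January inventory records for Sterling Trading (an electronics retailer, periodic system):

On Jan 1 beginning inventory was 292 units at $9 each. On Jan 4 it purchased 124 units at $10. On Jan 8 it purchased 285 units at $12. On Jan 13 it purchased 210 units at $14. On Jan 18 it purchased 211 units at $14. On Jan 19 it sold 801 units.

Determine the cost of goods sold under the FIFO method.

COGS = $8,688

Jan 19, 801 sold [FIFO — oldest first]: 292 @ $9 + 124 @ $10 + 285 @ $12 + 100 @ $14 = $8,688
Ending inventory: 110 @ $14 + 211 @ $14 = $4,494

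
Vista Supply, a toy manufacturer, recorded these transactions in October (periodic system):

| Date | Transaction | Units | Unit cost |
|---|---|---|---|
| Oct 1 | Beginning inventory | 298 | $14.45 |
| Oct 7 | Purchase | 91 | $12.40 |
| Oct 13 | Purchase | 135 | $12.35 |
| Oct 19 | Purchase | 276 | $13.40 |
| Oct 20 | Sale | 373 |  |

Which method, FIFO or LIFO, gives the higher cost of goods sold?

FIFO

FIFO COGS: 298 @ $14.45 + 75 @ $12.40 = $5,236.10
LIFO COGS: 276 @ $13.40 + 97 @ $12.35 = $4,896.35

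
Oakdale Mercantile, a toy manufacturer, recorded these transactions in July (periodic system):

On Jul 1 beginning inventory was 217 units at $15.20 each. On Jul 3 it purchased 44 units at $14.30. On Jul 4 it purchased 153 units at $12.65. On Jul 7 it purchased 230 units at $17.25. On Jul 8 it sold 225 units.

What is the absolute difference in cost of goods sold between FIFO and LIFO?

$468.45

FIFO COGS: 217 @ $15.20 + 8 @ $14.30 = $3,412.80
LIFO COGS: 225 @ $17.25 = $3,881.25
Difference = |$3,412.80 − $3,881.25| = $468.45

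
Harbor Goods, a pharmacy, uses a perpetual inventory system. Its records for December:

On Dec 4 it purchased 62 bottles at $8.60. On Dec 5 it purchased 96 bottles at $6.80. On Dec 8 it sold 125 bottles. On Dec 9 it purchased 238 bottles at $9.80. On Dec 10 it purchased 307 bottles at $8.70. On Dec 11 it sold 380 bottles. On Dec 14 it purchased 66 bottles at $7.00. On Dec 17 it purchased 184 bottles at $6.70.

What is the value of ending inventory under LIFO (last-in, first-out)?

Dec 8, 125 sold [LIFO — newest first]: 96 @ $6.80 + 29 @ $8.60 = $902.20
Dec 11, 380 sold [LIFO — newest first]: 307 @ $8.70 + 73 @ $9.80 = $3,386.30
Total COGS = $902.20 + $3,386.30 = $4,288.50
Ending inventory: 33 @ $8.60 + 165 @ $9.80 + 66 @ $7.00 + 184 @ $6.70 = $3,595.60

Ending inventory = $3,595.60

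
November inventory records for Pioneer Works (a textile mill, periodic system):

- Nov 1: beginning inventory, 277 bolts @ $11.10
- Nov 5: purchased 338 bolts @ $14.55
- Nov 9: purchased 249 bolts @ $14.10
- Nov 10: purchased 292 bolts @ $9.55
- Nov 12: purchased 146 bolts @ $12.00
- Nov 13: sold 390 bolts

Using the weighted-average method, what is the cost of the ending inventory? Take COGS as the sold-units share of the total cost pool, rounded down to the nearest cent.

Ending inventory = $11,238.27

Nov 13, sell 390: 390/1302 × $16,044.10 → $4,805.83
Ending inventory (cost pool remaining) = $11,238.27
Check: goods available $16,044.10 = COGS $4,805.83 + ending $11,238.27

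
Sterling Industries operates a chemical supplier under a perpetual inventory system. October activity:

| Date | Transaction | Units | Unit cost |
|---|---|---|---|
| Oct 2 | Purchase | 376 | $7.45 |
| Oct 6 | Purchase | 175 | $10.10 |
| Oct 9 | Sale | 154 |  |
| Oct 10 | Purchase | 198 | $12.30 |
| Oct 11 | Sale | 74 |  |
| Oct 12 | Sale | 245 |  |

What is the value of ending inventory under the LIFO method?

Oct 9, 154 sold [LIFO — newest first]: 154 @ $10.10 = $1,555.40
Oct 11, 74 sold [LIFO — newest first]: 74 @ $12.30 = $910.20
Oct 12, 245 sold [LIFO — newest first]: 124 @ $12.30 + 21 @ $10.10 + 100 @ $7.45 = $2,482.30
Total COGS = $1,555.40 + $910.20 + $2,482.30 = $4,947.90
Ending inventory: 276 @ $7.45 = $2,056.20

Ending inventory = $2,056.20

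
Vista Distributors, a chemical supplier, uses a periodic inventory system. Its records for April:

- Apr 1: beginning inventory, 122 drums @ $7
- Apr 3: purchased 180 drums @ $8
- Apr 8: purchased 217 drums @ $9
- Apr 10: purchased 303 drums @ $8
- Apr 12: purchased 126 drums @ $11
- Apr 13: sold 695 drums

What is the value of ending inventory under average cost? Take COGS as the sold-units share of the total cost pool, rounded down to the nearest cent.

Ending inventory = $2,150.24

Apr 13, sell 695: 695/948 × $8,057.00 → $5,906.76
Ending inventory (cost pool remaining) = $2,150.24
Check: goods available $8,057.00 = COGS $5,906.76 + ending $2,150.24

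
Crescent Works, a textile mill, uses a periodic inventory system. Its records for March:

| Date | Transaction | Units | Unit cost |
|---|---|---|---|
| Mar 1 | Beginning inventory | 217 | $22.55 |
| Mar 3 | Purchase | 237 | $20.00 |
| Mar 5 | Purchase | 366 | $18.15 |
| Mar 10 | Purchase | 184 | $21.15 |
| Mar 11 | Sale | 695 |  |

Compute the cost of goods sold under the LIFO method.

Mar 11, 695 sold [LIFO — newest first]: 184 @ $21.15 + 366 @ $18.15 + 145 @ $20.00 = $13,434.50
Ending inventory: 217 @ $22.55 + 92 @ $20.00 = $6,733.35

COGS = $13,434.50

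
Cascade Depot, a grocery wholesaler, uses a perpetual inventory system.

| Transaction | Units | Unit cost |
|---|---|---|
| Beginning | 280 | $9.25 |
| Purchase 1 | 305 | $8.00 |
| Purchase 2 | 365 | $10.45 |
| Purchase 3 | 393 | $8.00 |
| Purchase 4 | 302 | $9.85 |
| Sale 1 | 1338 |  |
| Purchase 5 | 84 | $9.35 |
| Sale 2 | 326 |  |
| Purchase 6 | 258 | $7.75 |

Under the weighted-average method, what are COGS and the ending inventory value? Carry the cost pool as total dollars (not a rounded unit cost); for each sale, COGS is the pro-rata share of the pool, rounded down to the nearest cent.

After Beginning: 280 on hand, pool $2,590.00 (≈ $9.2500 each)
After Purchase 1: 585 on hand, pool $5,030.00 (≈ $8.5983 each)
After Purchase 2: 950 on hand, pool $8,844.25 (≈ $9.3097 each)
After Purchase 3: 1343 on hand, pool $11,988.25 (≈ $8.9265 each)
After Purchase 4: 1645 on hand, pool $14,962.95 (≈ $9.0960 each)
Sale 1, sell 1338: 1338/1645 × $14,962.95 → $12,170.47
After Purchase 5: 391 on hand, pool $3,577.88 (≈ $9.1506 each)
Sale 2, sell 326: 326/391 × $3,577.88 → $2,983.09
After Purchase 6: 323 on hand, pool $2,594.29 (≈ $8.0319 each)
Total COGS = $12,170.47 + $2,983.09 = $15,153.56
Ending inventory (cost pool remaining) = $2,594.29

COGS = $15,153.56; ending inventory = $2,594.29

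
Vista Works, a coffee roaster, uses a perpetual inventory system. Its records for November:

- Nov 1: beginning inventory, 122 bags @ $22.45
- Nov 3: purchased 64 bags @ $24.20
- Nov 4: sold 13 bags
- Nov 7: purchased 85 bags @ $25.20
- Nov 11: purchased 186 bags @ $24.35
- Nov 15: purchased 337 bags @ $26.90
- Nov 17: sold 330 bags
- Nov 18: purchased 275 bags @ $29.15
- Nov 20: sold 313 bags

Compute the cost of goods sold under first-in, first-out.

Nov 4, 13 sold [FIFO — oldest first]: 13 @ $22.45 = $291.85
Nov 17, 330 sold [FIFO — oldest first]: 109 @ $22.45 + 64 @ $24.20 + 85 @ $25.20 + 72 @ $24.35 = $7,891.05
Nov 20, 313 sold [FIFO — oldest first]: 114 @ $24.35 + 199 @ $26.90 = $8,129.00
Total COGS = $291.85 + $7,891.05 + $8,129.00 = $16,311.90
Ending inventory: 138 @ $26.90 + 275 @ $29.15 = $11,728.45

COGS = $16,311.90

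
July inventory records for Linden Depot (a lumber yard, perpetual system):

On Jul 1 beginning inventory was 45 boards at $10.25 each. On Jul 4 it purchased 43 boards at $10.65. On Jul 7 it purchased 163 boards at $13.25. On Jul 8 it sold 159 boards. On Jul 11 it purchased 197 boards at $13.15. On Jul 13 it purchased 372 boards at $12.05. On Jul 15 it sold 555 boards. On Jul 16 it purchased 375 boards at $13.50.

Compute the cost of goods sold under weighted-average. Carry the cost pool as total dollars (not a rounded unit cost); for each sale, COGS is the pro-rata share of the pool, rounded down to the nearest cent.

COGS = $8,836.85

After Jul 1: 45 on hand, pool $461.25 (≈ $10.2500 each)
After Jul 4: 88 on hand, pool $919.20 (≈ $10.4455 each)
After Jul 7: 251 on hand, pool $3,078.95 (≈ $12.2667 each)
Jul 8, sell 159: 159/251 × $3,078.95 → $1,950.41
After Jul 11: 289 on hand, pool $3,719.09 (≈ $12.8688 each)
After Jul 13: 661 on hand, pool $8,201.69 (≈ $12.4080 each)
Jul 15, sell 555: 555/661 × $8,201.69 → $6,886.44
After Jul 16: 481 on hand, pool $6,377.75 (≈ $13.2594 each)
Total COGS = $1,950.41 + $6,886.44 = $8,836.85
Ending inventory (cost pool remaining) = $6,377.75
Check: goods available $15,214.60 = COGS $8,836.85 + ending $6,377.75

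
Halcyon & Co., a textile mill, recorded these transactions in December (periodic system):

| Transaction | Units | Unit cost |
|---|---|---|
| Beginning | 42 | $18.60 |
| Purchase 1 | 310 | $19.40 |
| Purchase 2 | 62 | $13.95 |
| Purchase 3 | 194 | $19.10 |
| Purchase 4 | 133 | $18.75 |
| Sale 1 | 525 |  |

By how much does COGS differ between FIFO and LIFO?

$77.75

FIFO COGS: 42 @ $18.60 + 310 @ $19.40 + 62 @ $13.95 + 111 @ $19.10 = $9,780.20
LIFO COGS: 133 @ $18.75 + 194 @ $19.10 + 62 @ $13.95 + 136 @ $19.40 = $9,702.45
Difference = |$9,780.20 − $9,702.45| = $77.75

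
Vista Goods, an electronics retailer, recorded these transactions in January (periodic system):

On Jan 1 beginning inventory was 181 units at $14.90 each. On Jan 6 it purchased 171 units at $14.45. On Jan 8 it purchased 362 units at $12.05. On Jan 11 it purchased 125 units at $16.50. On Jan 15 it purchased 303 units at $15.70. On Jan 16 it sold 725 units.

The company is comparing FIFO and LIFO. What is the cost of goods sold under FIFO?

FIFO COGS: 181 @ $14.90 + 171 @ $14.45 + 362 @ $12.05 + 11 @ $16.50 = $9,711.45
LIFO COGS: 303 @ $15.70 + 125 @ $16.50 + 297 @ $12.05 = $10,398.45

COGS = $9,711.45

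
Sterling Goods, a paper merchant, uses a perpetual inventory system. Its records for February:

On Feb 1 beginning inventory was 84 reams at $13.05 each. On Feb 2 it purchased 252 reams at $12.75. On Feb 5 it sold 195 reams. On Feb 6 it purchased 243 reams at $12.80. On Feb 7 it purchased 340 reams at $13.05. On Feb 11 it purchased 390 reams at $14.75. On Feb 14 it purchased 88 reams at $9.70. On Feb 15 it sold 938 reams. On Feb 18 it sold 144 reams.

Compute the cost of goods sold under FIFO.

Feb 5, 195 sold [FIFO — oldest first]: 84 @ $13.05 + 111 @ $12.75 = $2,511.45
Feb 15, 938 sold [FIFO — oldest first]: 141 @ $12.75 + 243 @ $12.80 + 340 @ $13.05 + 214 @ $14.75 = $12,501.65
Feb 18, 144 sold [FIFO — oldest first]: 144 @ $14.75 = $2,124.00
Total COGS = $2,511.45 + $12,501.65 + $2,124.00 = $17,137.10
Ending inventory: 32 @ $14.75 + 88 @ $9.70 = $1,325.60

COGS = $17,137.10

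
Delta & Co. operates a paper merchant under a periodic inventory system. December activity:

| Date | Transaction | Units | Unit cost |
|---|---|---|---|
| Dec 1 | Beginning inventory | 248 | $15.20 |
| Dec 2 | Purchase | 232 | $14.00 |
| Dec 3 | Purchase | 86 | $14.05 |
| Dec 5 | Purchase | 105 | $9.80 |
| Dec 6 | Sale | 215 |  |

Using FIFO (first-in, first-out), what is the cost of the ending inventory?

Ending inventory = $5,986.90

Dec 6, 215 sold [FIFO — oldest first]: 215 @ $15.20 = $3,268.00
Ending inventory: 33 @ $15.20 + 232 @ $14.00 + 86 @ $14.05 + 105 @ $9.80 = $5,986.90
Check: goods available $9,254.90 = COGS $3,268.00 + ending $5,986.90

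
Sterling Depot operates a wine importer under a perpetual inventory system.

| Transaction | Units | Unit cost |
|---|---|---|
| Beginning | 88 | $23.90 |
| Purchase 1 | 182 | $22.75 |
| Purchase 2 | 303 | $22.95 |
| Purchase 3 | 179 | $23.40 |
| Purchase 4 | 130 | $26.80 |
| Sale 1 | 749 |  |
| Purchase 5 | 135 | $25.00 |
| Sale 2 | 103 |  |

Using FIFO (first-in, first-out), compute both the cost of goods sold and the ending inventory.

Sale 1 (749) [FIFO — oldest first]: 88 @ $23.90 + 182 @ $22.75 + 303 @ $22.95 + 176 @ $23.40 = $17,315.95
Sale 2 (103) [FIFO — oldest first]: 3 @ $23.40 + 100 @ $26.80 = $2,750.20
Total COGS = $17,315.95 + $2,750.20 = $20,066.15
Ending inventory: 30 @ $26.80 + 135 @ $25.00 = $4,179.00

COGS = $20,066.15; ending inventory = $4,179.00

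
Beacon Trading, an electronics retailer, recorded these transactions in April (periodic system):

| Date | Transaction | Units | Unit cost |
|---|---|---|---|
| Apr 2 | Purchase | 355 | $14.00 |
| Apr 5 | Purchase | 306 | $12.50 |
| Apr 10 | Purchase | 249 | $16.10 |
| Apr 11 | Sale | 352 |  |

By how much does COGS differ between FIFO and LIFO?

$368.40

FIFO COGS: 352 @ $14.00 = $4,928.00
LIFO COGS: 249 @ $16.10 + 103 @ $12.50 = $5,296.40
Difference = |$4,928.00 − $5,296.40| = $368.40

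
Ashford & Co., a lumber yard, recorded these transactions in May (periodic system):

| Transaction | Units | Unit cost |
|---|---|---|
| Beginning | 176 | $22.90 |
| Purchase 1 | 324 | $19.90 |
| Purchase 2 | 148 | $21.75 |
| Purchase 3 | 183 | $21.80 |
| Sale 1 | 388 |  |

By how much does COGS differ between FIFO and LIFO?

FIFO COGS: 176 @ $22.90 + 212 @ $19.90 = $8,249.20
LIFO COGS: 183 @ $21.80 + 148 @ $21.75 + 57 @ $19.90 = $8,342.70
Difference = |$8,249.20 − $8,342.70| = $93.50

$93.50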